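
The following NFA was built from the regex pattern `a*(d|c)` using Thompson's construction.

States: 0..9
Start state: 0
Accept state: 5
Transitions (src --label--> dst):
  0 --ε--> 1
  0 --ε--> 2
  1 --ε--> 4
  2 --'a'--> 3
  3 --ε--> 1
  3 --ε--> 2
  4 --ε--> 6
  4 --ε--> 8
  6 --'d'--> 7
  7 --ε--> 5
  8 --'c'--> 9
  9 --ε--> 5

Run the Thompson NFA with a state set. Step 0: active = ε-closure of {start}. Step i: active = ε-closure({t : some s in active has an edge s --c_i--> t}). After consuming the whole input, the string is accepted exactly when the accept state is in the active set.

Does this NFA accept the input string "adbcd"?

initial (ε-close {0}): {0,1,2,4,6,8}
'a' @ 1: {1,2,3,4,6,8}
'd' @ 2: {5,7}  ✓accept
'b' @ 3: {}  — no active states
rest 'cd' ignored (set empty)
end set {} — state 5 not in

Answer: REJECT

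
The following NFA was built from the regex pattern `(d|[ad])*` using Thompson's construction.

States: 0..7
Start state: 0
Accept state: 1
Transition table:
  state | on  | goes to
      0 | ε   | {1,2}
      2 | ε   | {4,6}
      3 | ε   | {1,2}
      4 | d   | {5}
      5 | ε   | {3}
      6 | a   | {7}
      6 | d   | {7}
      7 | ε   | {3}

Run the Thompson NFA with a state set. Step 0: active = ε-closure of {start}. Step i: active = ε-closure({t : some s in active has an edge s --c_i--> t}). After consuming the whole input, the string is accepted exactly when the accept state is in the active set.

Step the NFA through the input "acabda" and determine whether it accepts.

start: ε-closure({0}) = {0,1,2,4,6}
'a' @ 1: {1,2,3,4,6,7}  [accepting]
'c' @ 2: {}  — no active states
rest 'abda' ignored (set empty)
end set {} — state 1 not in

Answer: REJECT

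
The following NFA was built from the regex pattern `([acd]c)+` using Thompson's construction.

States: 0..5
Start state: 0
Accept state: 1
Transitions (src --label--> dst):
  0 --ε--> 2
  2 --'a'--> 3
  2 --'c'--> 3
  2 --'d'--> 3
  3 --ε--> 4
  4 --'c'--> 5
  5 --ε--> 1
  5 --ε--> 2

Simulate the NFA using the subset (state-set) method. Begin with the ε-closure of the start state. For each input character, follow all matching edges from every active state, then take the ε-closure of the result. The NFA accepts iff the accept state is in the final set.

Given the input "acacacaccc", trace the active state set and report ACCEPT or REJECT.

S₀ = ε-closure({0}) = {0,2}
'a' @ 1: {3,4}
'c' @ 2: {1,2,5}  (accept∈set)
'a' @ 3: {3,4}
'c' @ 4: {1,2,5}  (accept∈set)
'a' @ 5: {3,4}
'c' @ 6: {1,2,5}  (accept∈set)
'a' @ 7: {3,4}
'c' @ 8: {1,2,5}  (accept∈set)
'c' @ 9: {3,4}
'c' @ 10: {1,2,5}  (accept∈set)
end set {1,2,5} — state 1 in

Answer: ACCEPT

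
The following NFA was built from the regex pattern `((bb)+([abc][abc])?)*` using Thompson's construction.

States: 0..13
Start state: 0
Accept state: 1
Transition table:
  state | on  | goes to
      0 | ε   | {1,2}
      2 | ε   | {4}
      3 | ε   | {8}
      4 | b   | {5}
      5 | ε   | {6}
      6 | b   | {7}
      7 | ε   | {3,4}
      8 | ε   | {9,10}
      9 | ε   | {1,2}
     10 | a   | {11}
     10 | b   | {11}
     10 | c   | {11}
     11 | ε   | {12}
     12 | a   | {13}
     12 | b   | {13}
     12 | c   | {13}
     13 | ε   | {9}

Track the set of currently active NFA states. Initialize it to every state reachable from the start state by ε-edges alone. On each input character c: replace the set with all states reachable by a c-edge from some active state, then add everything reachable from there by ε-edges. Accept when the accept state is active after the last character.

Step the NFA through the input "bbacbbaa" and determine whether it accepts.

start: ε-closure({0}) = {0,1,2,4}
'b' @ 1: {5,6}
'b' @ 2: {1,2,3,4,7,8,9,10}  [accepting]
'a' @ 3: {11,12}
'c' @ 4: {1,2,4,9,13}  [accepting]
'b' @ 5: {5,6}
'b' @ 6: {1,2,3,4,7,8,9,10}  [accepting]
'a' @ 7: {11,12}
'a' @ 8: {1,2,4,9,13}  [accepting]
after full input: {1,2,4,9,13}  (accept=1 in)

Answer: ACCEPT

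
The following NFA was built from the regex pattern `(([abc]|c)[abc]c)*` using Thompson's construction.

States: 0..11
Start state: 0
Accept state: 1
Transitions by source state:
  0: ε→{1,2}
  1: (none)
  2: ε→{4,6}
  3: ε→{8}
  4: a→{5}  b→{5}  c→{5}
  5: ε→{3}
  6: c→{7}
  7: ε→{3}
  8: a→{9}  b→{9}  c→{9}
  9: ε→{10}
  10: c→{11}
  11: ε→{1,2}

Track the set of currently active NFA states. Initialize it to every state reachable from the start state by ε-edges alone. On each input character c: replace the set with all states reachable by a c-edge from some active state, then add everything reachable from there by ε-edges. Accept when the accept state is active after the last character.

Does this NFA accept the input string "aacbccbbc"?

Answer: ACCEPT

Derivation:
S₀ = ε-closure({0}) = {0,1,2,4,6}
'a' @ 1: {3,5,8}
'a' @ 2: {9,10}
'c' @ 3: {1,2,4,6,11}  ✓accept
'b' @ 4: {3,5,8}
'c' @ 5: {9,10}
'c' @ 6: {1,2,4,6,11}  ✓accept
'b' @ 7: {3,5,8}
'b' @ 8: {9,10}
'c' @ 9: {1,2,4,6,11}  ✓accept
end set {1,2,4,6,11} — state 1 in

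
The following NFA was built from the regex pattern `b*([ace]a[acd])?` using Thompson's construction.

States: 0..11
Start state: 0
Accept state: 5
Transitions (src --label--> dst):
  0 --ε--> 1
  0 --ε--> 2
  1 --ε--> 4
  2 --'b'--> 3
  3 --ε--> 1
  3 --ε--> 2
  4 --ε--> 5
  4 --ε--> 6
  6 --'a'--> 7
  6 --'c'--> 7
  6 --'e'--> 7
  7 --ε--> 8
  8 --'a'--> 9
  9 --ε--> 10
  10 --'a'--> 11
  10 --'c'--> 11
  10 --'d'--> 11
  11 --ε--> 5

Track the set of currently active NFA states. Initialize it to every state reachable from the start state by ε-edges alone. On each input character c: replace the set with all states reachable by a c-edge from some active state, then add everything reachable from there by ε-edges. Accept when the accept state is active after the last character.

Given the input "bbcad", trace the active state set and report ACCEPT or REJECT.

start: ε-closure({0}) = {0,1,2,4,5,6}
'b' @ 1: {1,2,3,4,5,6}  [accepting]
'b' @ 2: {1,2,3,4,5,6}  [accepting]
'c' @ 3: {7,8}
'a' @ 4: {9,10}
'd' @ 5: {5,11}  [accepting]
after full input: {5,11}  (accept=5 in)

Answer: ACCEPT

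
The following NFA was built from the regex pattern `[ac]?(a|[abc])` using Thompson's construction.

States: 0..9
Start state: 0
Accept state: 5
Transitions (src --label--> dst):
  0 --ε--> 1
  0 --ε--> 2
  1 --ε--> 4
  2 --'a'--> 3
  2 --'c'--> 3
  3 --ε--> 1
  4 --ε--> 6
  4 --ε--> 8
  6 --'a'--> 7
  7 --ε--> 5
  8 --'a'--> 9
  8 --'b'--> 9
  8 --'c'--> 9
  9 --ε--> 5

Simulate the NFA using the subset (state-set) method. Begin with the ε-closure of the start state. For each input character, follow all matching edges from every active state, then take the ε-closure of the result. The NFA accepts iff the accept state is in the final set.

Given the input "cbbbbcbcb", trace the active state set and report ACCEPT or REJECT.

start: ε-closure({0}) = {0,1,2,4,6,8}
'c' @ 1: {1,3,4,5,6,8,9}  [accepting]
'b' @ 2: {5,9}  [accepting]
'b' @ 3: {}  — no active states
rest 'bbcbcb' ignored (set empty)
end set {} — state 5 not in

Answer: REJECT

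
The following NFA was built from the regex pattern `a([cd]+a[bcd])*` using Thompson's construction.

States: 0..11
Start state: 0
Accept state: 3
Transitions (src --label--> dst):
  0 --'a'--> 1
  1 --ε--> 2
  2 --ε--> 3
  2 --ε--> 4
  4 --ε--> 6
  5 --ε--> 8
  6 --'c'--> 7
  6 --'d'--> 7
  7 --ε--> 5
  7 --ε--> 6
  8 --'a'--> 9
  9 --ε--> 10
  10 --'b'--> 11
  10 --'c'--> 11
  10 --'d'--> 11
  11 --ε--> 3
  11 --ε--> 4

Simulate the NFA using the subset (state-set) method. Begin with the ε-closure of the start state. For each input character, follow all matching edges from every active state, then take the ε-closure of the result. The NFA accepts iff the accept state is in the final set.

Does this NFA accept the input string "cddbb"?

initial (ε-close {0}): {0}
'c' @ 1: {}  — dead — no transitions
rest 'ddbb' ignored (set empty)
after full input: {}  (accept=3 not in)

Answer: REJECT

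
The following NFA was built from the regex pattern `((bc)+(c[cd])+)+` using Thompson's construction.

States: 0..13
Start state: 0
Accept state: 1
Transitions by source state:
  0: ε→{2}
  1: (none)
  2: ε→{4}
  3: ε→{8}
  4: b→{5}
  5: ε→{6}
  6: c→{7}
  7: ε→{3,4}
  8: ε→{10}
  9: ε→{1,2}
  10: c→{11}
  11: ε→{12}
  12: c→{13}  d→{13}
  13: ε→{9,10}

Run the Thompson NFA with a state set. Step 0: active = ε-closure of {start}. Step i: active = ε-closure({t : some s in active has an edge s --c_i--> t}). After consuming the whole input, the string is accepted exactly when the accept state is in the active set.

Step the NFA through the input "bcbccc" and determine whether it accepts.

Answer: ACCEPT

Trace:
initial (ε-close {0}): {0,2,4}
'b' @ 1: {5,6}
'c' @ 2: {3,4,7,8,10}
'b' @ 3: {5,6}
'c' @ 4: {3,4,7,8,10}
'c' @ 5: {11,12}
'c' @ 6: {1,2,4,9,10,13}  [accepting]
after full input: {1,2,4,9,10,13}  (accept=1 in)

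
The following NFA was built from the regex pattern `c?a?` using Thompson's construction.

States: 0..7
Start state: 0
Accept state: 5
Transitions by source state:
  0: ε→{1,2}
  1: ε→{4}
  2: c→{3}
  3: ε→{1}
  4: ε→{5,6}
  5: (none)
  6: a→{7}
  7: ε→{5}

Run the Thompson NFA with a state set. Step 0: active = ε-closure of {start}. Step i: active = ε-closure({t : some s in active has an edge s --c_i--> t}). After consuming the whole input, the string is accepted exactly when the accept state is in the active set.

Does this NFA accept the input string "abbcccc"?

Answer: REJECT

Derivation:
start: ε-closure({0}) = {0,1,2,4,5,6}
'a' @ 1: {5,7}  ✓accept
'b' @ 2: {}  — dead — no transitions
rest 'bcccc' ignored (set empty)
after full input: {}  (accept=5 not in)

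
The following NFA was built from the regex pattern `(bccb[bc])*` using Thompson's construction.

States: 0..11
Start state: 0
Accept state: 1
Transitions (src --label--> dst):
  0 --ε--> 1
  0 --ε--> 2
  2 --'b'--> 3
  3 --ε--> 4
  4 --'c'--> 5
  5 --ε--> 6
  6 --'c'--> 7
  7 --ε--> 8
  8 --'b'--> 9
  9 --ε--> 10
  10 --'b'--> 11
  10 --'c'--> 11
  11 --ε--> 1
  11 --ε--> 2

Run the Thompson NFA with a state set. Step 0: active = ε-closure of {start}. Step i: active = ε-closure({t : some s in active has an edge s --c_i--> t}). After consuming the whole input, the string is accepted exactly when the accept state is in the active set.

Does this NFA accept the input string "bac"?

S₀ = ε-closure({0}) = {0,1,2}
'b' @ 1: {3,4}
'a' @ 2: {}  — state set empty
rest 'c' ignored (set empty)
after full input: {}  (accept=1 not in)

Answer: REJECT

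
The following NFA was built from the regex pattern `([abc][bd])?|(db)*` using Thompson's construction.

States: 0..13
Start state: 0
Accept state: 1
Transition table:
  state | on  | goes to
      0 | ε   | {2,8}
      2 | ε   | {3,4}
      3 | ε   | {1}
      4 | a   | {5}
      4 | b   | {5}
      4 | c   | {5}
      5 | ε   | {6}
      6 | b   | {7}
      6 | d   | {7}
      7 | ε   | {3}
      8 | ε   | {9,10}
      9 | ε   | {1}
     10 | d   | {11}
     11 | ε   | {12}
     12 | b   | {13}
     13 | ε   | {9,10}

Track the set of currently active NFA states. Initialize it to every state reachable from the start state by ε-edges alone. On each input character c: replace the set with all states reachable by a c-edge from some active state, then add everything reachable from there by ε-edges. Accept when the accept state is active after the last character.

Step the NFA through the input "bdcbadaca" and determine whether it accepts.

Answer: REJECT

Trace:
S₀ = ε-closure({0}) = {0,1,2,3,4,8,9,10}
'b' @ 1: {5,6}
'd' @ 2: {1,3,7}  [accepting]
'c' @ 3: {}  — no active states
rest 'badaca' ignored (set empty)
final: {}; accept 1 not in set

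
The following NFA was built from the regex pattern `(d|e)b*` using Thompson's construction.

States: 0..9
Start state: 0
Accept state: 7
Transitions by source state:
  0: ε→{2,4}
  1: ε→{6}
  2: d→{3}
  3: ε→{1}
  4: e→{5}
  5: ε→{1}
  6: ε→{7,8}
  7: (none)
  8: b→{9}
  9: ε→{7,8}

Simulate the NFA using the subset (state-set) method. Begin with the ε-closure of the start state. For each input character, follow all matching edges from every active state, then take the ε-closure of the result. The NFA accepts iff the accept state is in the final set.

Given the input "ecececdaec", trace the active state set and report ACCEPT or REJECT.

Answer: REJECT

Steps:
S₀ = ε-closure({0}) = {0,2,4}
'e' @ 1: {1,5,6,7,8}  (accept∈set)
'c' @ 2: {}  — state set empty
rest 'ececdaec' ignored (set empty)
after full input: {}  (accept=7 not in)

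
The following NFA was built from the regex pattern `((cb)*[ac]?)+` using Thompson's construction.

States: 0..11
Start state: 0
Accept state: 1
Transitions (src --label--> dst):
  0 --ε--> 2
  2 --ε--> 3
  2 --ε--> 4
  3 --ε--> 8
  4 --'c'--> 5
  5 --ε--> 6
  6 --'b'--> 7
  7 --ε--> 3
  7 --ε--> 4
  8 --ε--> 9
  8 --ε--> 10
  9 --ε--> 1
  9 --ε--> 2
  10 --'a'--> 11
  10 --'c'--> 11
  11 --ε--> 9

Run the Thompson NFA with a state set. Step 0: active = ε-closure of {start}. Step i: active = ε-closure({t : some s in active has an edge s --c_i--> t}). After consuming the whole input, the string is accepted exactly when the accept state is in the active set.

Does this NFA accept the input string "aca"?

start: ε-closure({0}) = {0,1,2,3,4,8,9,10}
'a' @ 1: {1,2,3,4,8,9,10,11}  [accepting]
'c' @ 2: {1,2,3,4,5,6,8,9,10,11}  [accepting]
'a' @ 3: {1,2,3,4,8,9,10,11}  [accepting]
final: {1,2,3,4,8,9,10,11}; accept 1 in set

Answer: ACCEPT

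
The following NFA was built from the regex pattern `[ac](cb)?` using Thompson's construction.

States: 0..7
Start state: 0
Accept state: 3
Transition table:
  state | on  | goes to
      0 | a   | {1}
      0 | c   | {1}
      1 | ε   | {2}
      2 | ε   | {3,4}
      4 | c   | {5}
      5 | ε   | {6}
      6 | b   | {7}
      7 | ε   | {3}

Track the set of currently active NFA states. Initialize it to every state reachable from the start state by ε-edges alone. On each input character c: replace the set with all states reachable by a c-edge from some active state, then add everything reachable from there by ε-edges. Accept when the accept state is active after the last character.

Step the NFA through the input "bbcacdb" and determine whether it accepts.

Answer: REJECT

Trace:
initial (ε-close {0}): {0}
'b' @ 1: {}  — state set empty
rest 'bcacdb' ignored (set empty)
final: {}; accept 3 not in set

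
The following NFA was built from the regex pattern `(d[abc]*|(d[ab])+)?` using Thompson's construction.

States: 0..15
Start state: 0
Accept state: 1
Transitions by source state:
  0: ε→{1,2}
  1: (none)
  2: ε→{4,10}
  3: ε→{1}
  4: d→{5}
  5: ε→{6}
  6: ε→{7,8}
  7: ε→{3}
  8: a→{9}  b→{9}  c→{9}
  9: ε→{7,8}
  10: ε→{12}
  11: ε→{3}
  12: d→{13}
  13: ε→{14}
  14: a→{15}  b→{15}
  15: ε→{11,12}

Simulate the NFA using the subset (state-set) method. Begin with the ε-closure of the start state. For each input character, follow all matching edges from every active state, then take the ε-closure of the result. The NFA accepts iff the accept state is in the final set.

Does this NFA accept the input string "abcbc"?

Answer: REJECT

Trace:
S₀ = ε-closure({0}) = {0,1,2,4,10,12}
'a' @ 1: {}  — dead — no transitions
rest 'bcbc' ignored (set empty)
final: {}; accept 1 not in set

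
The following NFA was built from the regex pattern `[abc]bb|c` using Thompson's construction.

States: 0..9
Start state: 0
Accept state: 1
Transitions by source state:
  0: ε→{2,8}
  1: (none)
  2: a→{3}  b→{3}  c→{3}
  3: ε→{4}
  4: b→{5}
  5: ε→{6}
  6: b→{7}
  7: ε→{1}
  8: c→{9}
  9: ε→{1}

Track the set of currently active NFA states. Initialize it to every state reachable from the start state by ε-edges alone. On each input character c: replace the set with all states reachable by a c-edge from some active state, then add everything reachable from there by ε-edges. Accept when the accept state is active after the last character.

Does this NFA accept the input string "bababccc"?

Answer: REJECT

Steps:
S₀ = ε-closure({0}) = {0,2,8}
'b' @ 1: {3,4}
'a' @ 2: {}  — no active states
rest 'babccc' ignored (set empty)
final: {}; accept 1 not in set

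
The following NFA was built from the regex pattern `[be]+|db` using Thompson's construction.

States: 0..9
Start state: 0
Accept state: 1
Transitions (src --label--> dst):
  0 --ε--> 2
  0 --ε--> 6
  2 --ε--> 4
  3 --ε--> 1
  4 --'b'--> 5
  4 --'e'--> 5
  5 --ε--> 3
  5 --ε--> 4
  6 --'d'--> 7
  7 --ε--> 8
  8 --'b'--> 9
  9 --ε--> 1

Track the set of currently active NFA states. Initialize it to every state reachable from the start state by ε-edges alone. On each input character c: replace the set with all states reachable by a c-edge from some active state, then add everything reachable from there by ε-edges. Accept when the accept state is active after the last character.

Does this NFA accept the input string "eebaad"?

Answer: REJECT

Trace:
start: ε-closure({0}) = {0,2,4,6}
'e' @ 1: {1,3,4,5}  (accept∈set)
'e' @ 2: {1,3,4,5}  (accept∈set)
'b' @ 3: {1,3,4,5}  (accept∈set)
'a' @ 4: {}  — state set empty
rest 'ad' ignored (set empty)
end set {} — state 1 not in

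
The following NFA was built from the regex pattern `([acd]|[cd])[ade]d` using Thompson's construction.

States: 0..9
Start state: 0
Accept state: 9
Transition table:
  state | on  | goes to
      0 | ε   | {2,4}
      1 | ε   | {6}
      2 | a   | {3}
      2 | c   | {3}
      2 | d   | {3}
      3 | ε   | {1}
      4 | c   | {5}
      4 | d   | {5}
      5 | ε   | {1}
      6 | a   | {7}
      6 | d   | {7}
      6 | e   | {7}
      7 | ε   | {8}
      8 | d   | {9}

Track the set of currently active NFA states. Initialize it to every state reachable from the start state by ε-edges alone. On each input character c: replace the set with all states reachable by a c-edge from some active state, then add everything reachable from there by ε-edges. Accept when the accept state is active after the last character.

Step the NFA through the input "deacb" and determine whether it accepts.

Answer: REJECT

Trace:
S₀ = ε-closure({0}) = {0,2,4}
'd' @ 1: {1,3,5,6}
'e' @ 2: {7,8}
'a' @ 3: {}  — no active states
rest 'cb' ignored (set empty)
final: {}; accept 9 not in set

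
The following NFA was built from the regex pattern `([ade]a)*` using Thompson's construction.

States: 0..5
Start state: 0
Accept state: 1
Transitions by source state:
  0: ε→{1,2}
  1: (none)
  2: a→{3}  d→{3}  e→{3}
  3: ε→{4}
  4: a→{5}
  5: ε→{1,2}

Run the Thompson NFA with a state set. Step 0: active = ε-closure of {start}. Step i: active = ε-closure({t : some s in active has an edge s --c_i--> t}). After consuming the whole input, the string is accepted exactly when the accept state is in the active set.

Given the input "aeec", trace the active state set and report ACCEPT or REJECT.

Answer: REJECT

Trace:
start: ε-closure({0}) = {0,1,2}
'a' @ 1: {3,4}
'e' @ 2: {}  — no active states
rest 'ec' ignored (set empty)
end set {} — state 1 not in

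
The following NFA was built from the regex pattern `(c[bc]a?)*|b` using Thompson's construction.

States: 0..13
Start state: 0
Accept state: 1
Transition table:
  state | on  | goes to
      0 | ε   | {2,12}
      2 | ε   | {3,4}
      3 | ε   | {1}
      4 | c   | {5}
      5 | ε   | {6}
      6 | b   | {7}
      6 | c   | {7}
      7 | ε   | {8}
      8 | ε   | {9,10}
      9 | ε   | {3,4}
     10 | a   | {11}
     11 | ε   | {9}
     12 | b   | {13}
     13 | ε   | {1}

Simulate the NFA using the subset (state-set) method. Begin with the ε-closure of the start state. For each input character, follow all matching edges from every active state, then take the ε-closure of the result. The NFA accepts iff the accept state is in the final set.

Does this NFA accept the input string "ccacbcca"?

Answer: ACCEPT

Derivation:
S₀ = ε-closure({0}) = {0,1,2,3,4,12}
'c' @ 1: {5,6}
'c' @ 2: {1,3,4,7,8,9,10}  (accept∈set)
'a' @ 3: {1,3,4,9,11}  (accept∈set)
'c' @ 4: {5,6}
'b' @ 5: {1,3,4,7,8,9,10}  (accept∈set)
'c' @ 6: {5,6}
'c' @ 7: {1,3,4,7,8,9,10}  (accept∈set)
'a' @ 8: {1,3,4,9,11}  (accept∈set)
after full input: {1,3,4,9,11}  (accept=1 in)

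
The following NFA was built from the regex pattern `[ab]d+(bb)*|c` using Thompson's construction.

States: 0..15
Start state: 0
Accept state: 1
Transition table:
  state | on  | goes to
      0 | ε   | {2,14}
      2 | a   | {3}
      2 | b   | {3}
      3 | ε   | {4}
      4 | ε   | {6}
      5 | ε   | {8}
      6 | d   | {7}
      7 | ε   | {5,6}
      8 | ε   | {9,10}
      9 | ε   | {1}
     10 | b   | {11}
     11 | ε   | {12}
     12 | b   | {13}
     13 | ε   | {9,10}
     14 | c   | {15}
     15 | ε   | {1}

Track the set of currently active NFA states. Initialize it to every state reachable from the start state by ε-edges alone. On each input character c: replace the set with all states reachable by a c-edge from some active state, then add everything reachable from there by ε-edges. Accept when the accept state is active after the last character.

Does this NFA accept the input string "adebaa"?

S₀ = ε-closure({0}) = {0,2,14}
'a' @ 1: {3,4,6}
'd' @ 2: {1,5,6,7,8,9,10}  ✓accept
'e' @ 3: {}  — dead — no transitions
rest 'baa' ignored (set empty)
after full input: {}  (accept=1 not in)

Answer: REJECT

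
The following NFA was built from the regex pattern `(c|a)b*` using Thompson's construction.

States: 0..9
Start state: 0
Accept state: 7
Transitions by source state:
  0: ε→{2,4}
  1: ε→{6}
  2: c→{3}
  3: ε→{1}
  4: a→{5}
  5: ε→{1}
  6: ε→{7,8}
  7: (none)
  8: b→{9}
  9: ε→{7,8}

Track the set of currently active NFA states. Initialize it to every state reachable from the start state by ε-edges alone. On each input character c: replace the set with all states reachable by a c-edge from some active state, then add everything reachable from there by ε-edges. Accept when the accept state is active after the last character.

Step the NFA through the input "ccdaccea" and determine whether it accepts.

start: ε-closure({0}) = {0,2,4}
'c' @ 1: {1,3,6,7,8}  ✓accept
'c' @ 2: {}  — no active states
rest 'daccea' ignored (set empty)
after full input: {}  (accept=7 not in)

Answer: REJECT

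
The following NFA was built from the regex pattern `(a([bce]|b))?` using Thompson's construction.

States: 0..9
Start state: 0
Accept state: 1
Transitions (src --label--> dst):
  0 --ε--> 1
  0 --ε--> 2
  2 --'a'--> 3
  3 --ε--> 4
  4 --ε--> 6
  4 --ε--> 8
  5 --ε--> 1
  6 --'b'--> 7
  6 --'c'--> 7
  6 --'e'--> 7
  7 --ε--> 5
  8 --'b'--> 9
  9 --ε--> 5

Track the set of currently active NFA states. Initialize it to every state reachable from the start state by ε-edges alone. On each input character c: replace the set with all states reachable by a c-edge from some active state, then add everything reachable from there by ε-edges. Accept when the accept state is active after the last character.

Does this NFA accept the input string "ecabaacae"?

S₀ = ε-closure({0}) = {0,1,2}
'e' @ 1: {}  — dead — no transitions
rest 'cabaacae' ignored (set empty)
end set {} — state 1 not in

Answer: REJECT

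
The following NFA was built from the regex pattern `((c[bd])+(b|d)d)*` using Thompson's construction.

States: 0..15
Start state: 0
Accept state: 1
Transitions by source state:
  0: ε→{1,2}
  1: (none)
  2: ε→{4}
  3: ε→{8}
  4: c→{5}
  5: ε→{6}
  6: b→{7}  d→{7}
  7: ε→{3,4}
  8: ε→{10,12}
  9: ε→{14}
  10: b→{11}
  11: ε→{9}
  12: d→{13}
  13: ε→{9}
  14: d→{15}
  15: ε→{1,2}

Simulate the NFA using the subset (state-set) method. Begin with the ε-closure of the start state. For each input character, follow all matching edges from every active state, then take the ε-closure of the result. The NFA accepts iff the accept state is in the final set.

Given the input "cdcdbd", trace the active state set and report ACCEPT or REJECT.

Answer: ACCEPT

Trace:
start: ε-closure({0}) = {0,1,2,4}
'c' @ 1: {5,6}
'd' @ 2: {3,4,7,8,10,12}
'c' @ 3: {5,6}
'd' @ 4: {3,4,7,8,10,12}
'b' @ 5: {9,11,14}
'd' @ 6: {1,2,4,15}  (accept∈set)
end set {1,2,4,15} — state 1 in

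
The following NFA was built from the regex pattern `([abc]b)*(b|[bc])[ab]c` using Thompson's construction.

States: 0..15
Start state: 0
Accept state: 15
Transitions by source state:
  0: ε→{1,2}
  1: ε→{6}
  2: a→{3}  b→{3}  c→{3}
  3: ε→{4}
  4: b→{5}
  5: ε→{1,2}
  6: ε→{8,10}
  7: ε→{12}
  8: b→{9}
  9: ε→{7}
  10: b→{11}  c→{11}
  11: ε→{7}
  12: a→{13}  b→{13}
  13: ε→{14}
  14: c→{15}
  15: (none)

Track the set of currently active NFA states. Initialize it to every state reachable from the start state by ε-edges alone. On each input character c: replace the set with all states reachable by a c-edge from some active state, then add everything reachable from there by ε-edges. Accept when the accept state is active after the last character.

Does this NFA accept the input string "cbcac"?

initial (ε-close {0}): {0,1,2,6,8,10}
'c' @ 1: {3,4,7,11,12}
'b' @ 2: {1,2,5,6,8,10,13,14}
'c' @ 3: {3,4,7,11,12,15}  (accept∈set)
'a' @ 4: {13,14}
'c' @ 5: {15}  (accept∈set)
final: {15}; accept 15 in set

Answer: ACCEPT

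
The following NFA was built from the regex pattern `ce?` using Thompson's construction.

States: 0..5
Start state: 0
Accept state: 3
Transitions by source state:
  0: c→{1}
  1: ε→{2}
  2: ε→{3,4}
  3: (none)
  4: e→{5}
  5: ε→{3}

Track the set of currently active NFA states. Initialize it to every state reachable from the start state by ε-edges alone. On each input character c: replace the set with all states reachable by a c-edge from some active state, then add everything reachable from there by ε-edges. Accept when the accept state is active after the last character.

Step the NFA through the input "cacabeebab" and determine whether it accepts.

start: ε-closure({0}) = {0}
'c' @ 1: {1,2,3,4}  (accept∈set)
'a' @ 2: {}  — dead — no transitions
rest 'cabeebab' ignored (set empty)
final: {}; accept 3 not in set

Answer: REJECT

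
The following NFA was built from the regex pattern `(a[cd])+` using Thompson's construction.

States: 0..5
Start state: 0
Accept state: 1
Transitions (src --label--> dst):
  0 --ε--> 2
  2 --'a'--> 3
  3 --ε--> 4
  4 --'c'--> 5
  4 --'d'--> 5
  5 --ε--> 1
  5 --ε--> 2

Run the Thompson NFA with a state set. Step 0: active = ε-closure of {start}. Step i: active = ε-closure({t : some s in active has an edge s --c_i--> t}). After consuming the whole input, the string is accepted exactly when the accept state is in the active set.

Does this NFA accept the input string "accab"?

Answer: REJECT

Steps:
start: ε-closure({0}) = {0,2}
'a' @ 1: {3,4}
'c' @ 2: {1,2,5}  ✓accept
'c' @ 3: {}  — no active states
rest 'ab' ignored (set empty)
final: {}; accept 1 not in set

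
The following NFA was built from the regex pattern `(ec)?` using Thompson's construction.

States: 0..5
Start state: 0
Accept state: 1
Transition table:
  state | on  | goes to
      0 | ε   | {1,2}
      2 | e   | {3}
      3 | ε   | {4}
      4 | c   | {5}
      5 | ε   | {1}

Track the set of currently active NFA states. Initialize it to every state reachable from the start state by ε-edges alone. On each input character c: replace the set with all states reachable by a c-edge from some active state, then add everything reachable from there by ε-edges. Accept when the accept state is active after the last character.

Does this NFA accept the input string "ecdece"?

Answer: REJECT

Steps:
S₀ = ε-closure({0}) = {0,1,2}
'e' @ 1: {3,4}
'c' @ 2: {1,5}  (accept∈set)
'd' @ 3: {}  — dead — no transitions
rest 'ece' ignored (set empty)
final: {}; accept 1 not in set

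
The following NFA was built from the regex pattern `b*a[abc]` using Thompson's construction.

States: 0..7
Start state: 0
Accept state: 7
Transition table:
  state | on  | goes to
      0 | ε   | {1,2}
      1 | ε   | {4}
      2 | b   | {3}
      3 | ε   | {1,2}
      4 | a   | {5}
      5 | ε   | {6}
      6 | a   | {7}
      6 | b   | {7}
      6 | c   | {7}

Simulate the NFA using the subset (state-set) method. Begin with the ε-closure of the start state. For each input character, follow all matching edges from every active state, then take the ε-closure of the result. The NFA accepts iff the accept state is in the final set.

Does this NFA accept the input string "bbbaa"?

start: ε-closure({0}) = {0,1,2,4}
'b' @ 1: {1,2,3,4}
'b' @ 2: {1,2,3,4}
'b' @ 3: {1,2,3,4}
'a' @ 4: {5,6}
'a' @ 5: {7}  [accepting]
final: {7}; accept 7 in set

Answer: ACCEPT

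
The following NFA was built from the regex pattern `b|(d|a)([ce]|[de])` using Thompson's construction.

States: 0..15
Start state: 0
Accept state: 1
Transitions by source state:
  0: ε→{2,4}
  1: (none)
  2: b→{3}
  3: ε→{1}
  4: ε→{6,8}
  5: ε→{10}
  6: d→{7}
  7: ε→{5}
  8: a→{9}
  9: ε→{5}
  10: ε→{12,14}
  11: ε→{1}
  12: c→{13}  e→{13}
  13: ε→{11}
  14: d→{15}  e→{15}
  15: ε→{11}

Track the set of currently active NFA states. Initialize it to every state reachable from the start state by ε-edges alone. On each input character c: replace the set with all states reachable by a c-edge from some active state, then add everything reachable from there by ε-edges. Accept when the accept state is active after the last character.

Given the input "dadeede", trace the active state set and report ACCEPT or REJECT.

Answer: REJECT

Trace:
initial (ε-close {0}): {0,2,4,6,8}
'd' @ 1: {5,7,10,12,14}
'a' @ 2: {}  — dead — no transitions
rest 'deede' ignored (set empty)
after full input: {}  (accept=1 not in)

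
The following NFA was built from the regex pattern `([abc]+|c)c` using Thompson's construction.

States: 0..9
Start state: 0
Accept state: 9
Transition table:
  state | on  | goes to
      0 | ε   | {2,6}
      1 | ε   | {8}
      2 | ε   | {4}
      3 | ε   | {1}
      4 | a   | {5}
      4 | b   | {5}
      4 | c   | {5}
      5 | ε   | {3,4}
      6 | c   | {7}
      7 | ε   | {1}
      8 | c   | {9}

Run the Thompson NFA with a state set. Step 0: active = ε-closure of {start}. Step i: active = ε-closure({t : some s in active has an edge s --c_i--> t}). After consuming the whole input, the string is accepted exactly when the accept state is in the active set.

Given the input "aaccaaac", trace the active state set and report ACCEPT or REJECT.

Answer: ACCEPT

Derivation:
S₀ = ε-closure({0}) = {0,2,4,6}
'a' @ 1: {1,3,4,5,8}
'a' @ 2: {1,3,4,5,8}
'c' @ 3: {1,3,4,5,8,9}  (accept∈set)
'c' @ 4: {1,3,4,5,8,9}  (accept∈set)
'a' @ 5: {1,3,4,5,8}
'a' @ 6: {1,3,4,5,8}
'a' @ 7: {1,3,4,5,8}
'c' @ 8: {1,3,4,5,8,9}  (accept∈set)
end set {1,3,4,5,8,9} — state 9 in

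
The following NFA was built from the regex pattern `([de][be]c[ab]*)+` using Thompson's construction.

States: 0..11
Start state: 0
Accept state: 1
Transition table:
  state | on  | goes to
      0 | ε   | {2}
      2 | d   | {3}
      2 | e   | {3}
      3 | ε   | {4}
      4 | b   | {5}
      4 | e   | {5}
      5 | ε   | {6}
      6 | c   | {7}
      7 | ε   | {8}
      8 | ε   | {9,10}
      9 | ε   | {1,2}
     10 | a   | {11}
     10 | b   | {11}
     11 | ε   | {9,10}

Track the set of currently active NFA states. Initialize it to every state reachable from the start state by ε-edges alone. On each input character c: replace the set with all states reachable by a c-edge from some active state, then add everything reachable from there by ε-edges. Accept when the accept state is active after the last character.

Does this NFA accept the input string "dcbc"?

S₀ = ε-closure({0}) = {0,2}
'd' @ 1: {3,4}
'c' @ 2: {}  — state set empty
rest 'bc' ignored (set empty)
end set {} — state 1 not in

Answer: REJECT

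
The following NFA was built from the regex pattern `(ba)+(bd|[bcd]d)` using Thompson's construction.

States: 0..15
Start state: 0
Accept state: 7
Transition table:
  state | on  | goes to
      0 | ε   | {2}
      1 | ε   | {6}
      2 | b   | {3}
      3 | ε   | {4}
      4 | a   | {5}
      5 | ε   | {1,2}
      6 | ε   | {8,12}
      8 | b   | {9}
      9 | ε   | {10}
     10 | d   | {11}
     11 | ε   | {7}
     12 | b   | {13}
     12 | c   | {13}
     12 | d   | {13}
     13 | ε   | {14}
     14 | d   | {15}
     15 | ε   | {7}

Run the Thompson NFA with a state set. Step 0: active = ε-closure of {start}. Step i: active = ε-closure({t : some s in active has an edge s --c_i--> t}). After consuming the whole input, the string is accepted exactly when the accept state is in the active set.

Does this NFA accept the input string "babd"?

start: ε-closure({0}) = {0,2}
'b' @ 1: {3,4}
'a' @ 2: {1,2,5,6,8,12}
'b' @ 3: {3,4,9,10,13,14}
'd' @ 4: {7,11,15}  (accept∈set)
after full input: {7,11,15}  (accept=7 in)

Answer: ACCEPT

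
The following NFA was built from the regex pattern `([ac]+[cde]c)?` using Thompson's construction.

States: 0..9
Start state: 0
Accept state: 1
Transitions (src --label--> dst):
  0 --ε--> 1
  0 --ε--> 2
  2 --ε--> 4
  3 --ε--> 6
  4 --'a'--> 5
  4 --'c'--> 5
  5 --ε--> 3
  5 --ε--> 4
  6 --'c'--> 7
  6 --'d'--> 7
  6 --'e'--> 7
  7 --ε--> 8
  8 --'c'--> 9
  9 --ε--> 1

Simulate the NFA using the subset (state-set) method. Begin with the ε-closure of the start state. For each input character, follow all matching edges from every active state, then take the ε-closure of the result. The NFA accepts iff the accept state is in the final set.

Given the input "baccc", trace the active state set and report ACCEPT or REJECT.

initial (ε-close {0}): {0,1,2,4}
'b' @ 1: {}  — dead — no transitions
rest 'accc' ignored (set empty)
after full input: {}  (accept=1 not in)

Answer: REJECT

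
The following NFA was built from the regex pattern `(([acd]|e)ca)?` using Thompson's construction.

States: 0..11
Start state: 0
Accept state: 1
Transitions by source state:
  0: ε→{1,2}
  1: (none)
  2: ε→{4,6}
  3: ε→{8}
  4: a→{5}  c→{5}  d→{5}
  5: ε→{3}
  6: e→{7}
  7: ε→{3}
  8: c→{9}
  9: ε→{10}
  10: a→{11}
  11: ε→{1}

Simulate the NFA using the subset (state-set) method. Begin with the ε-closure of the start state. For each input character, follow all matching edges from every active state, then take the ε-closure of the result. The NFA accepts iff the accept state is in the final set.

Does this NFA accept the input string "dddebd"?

initial (ε-close {0}): {0,1,2,4,6}
'd' @ 1: {3,5,8}
'd' @ 2: {}  — no active states
rest 'debd' ignored (set empty)
after full input: {}  (accept=1 not in)

Answer: REJECT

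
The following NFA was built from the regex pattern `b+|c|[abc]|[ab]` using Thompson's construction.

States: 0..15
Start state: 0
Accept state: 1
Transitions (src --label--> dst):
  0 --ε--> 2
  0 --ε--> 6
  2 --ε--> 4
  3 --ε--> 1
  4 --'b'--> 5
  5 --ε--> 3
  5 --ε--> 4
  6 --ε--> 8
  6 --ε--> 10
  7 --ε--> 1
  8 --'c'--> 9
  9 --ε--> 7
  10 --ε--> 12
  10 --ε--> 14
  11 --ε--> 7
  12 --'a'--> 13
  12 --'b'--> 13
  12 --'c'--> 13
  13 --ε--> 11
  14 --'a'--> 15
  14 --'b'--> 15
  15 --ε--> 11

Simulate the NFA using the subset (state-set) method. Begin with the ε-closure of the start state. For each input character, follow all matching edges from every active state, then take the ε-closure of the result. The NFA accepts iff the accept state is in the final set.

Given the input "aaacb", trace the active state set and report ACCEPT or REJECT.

Answer: REJECT

Steps:
start: ε-closure({0}) = {0,2,4,6,8,10,12,14}
'a' @ 1: {1,7,11,13,15}  ✓accept
'a' @ 2: {}  — state set empty
rest 'acb' ignored (set empty)
after full input: {}  (accept=1 not in)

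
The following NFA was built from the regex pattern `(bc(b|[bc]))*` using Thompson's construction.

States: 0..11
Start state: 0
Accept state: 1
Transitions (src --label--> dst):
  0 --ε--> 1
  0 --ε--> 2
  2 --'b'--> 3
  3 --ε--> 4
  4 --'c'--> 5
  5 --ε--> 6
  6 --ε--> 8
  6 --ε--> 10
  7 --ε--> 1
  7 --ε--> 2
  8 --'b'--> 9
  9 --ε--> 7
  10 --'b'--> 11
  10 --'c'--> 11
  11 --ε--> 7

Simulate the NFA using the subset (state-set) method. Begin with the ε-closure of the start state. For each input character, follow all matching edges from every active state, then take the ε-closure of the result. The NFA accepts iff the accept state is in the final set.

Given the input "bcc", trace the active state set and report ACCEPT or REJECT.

Answer: ACCEPT

Steps:
initial (ε-close {0}): {0,1,2}
'b' @ 1: {3,4}
'c' @ 2: {5,6,8,10}
'c' @ 3: {1,2,7,11}  ✓accept
after full input: {1,2,7,11}  (accept=1 in)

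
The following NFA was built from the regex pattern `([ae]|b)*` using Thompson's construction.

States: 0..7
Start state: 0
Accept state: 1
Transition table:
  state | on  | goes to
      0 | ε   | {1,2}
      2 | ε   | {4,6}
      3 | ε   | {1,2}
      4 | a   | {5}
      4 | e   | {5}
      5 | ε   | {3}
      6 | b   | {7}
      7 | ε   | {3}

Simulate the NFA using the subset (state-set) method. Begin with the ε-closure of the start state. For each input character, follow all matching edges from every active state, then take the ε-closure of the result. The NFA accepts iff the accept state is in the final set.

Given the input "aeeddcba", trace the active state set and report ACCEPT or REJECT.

Answer: REJECT

Steps:
initial (ε-close {0}): {0,1,2,4,6}
'a' @ 1: {1,2,3,4,5,6}  ✓accept
'e' @ 2: {1,2,3,4,5,6}  ✓accept
'e' @ 3: {1,2,3,4,5,6}  ✓accept
'd' @ 4: {}  — dead — no transitions
rest 'dcba' ignored (set empty)
final: {}; accept 1 not in set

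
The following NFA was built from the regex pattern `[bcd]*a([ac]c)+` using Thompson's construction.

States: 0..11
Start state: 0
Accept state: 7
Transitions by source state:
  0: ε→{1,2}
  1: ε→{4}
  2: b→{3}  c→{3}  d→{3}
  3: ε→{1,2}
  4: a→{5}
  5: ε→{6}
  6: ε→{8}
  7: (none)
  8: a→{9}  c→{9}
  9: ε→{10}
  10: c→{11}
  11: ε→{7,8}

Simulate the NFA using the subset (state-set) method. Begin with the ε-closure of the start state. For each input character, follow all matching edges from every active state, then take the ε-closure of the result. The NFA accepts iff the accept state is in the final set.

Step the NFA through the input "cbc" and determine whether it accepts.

Answer: REJECT

Steps:
S₀ = ε-closure({0}) = {0,1,2,4}
'c' @ 1: {1,2,3,4}
'b' @ 2: {1,2,3,4}
'c' @ 3: {1,2,3,4}
after full input: {1,2,3,4}  (accept=7 not in)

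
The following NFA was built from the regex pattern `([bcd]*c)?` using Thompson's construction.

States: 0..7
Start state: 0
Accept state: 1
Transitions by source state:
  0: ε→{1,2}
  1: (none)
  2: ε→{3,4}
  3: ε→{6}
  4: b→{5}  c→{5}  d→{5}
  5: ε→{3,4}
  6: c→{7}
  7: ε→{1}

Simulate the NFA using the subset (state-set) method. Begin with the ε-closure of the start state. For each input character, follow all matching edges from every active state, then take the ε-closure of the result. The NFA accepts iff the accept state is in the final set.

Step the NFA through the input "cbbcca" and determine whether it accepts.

Answer: REJECT

Trace:
initial (ε-close {0}): {0,1,2,3,4,6}
'c' @ 1: {1,3,4,5,6,7}  (accept∈set)
'b' @ 2: {3,4,5,6}
'b' @ 3: {3,4,5,6}
'c' @ 4: {1,3,4,5,6,7}  (accept∈set)
'c' @ 5: {1,3,4,5,6,7}  (accept∈set)
'a' @ 6: {}  — state set empty
final: {}; accept 1 not in set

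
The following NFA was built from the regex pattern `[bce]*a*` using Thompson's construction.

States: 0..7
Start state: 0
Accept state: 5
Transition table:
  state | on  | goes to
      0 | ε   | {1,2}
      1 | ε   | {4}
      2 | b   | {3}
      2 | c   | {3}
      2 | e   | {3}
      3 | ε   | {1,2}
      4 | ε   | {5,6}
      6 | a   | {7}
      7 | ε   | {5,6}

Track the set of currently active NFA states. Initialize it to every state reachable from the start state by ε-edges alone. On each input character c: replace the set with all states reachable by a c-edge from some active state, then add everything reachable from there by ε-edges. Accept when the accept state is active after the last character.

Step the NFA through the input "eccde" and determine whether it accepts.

initial (ε-close {0}): {0,1,2,4,5,6}
'e' @ 1: {1,2,3,4,5,6}  (accept∈set)
'c' @ 2: {1,2,3,4,5,6}  (accept∈set)
'c' @ 3: {1,2,3,4,5,6}  (accept∈set)
'd' @ 4: {}  — state set empty
rest 'e' ignored (set empty)
after full input: {}  (accept=5 not in)

Answer: REJECT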